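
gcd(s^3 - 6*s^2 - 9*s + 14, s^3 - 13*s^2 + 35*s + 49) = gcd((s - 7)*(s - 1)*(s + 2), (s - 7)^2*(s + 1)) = s - 7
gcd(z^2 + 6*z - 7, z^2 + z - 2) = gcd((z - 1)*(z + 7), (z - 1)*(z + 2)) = z - 1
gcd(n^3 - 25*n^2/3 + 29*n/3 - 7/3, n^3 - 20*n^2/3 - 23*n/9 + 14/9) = n^2 - 22*n/3 + 7/3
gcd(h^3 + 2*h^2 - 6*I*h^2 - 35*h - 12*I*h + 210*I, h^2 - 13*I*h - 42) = h - 6*I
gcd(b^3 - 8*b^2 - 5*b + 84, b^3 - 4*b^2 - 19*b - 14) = b - 7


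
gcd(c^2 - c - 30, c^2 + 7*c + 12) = 1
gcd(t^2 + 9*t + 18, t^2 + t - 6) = t + 3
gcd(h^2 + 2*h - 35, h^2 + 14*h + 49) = h + 7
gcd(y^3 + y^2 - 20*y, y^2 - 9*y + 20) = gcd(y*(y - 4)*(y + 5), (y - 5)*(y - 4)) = y - 4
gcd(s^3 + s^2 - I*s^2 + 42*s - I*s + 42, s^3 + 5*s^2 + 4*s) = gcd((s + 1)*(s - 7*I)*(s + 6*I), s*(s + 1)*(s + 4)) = s + 1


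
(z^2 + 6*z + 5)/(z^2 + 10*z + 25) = (z + 1)/(z + 5)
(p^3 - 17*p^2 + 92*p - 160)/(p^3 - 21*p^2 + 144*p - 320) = (p - 4)/(p - 8)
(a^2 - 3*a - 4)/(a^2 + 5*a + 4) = (a - 4)/(a + 4)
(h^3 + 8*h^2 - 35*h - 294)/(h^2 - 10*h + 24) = (h^2 + 14*h + 49)/(h - 4)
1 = 1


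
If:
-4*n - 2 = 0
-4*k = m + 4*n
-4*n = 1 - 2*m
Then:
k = 5/8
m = -1/2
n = -1/2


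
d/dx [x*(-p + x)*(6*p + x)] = -6*p^2 + 10*p*x + 3*x^2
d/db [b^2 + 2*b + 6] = 2*b + 2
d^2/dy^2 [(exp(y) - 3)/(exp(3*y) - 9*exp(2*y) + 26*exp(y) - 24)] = (4*exp(3*y) - 18*exp(2*y) + 4*exp(y) + 48)*exp(y)/(exp(6*y) - 18*exp(5*y) + 132*exp(4*y) - 504*exp(3*y) + 1056*exp(2*y) - 1152*exp(y) + 512)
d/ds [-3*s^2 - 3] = -6*s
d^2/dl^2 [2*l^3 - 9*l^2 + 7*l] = 12*l - 18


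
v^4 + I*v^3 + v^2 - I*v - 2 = (v - I)*(v + 2*I)*(-I*v - I)*(I*v - I)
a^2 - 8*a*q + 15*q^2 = (a - 5*q)*(a - 3*q)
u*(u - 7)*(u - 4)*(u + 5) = u^4 - 6*u^3 - 27*u^2 + 140*u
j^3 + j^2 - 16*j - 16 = (j - 4)*(j + 1)*(j + 4)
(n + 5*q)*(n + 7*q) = n^2 + 12*n*q + 35*q^2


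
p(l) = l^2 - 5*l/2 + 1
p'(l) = 2*l - 5/2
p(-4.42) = 31.59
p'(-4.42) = -11.34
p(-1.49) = 6.95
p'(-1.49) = -5.48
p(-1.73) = 8.32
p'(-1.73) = -5.96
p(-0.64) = 3.01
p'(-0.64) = -3.78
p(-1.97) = 9.81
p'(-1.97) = -6.44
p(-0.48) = 2.43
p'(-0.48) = -3.46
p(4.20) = 8.14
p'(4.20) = 5.90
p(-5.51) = 45.14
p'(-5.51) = -13.52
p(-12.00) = 175.00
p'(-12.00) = -26.50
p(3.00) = 2.50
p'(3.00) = 3.50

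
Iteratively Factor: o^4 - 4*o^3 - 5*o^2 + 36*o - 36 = (o - 2)*(o^3 - 2*o^2 - 9*o + 18) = (o - 3)*(o - 2)*(o^2 + o - 6) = (o - 3)*(o - 2)^2*(o + 3)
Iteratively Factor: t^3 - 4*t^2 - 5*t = (t - 5)*(t^2 + t) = (t - 5)*(t + 1)*(t)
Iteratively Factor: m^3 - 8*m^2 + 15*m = (m - 5)*(m^2 - 3*m) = m*(m - 5)*(m - 3)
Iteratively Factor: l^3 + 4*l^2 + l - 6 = (l + 2)*(l^2 + 2*l - 3) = (l + 2)*(l + 3)*(l - 1)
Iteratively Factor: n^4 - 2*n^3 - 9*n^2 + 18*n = (n - 2)*(n^3 - 9*n) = n*(n - 2)*(n^2 - 9) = n*(n - 3)*(n - 2)*(n + 3)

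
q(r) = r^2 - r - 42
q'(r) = 2*r - 1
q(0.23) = -42.18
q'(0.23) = -0.54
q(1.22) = -41.73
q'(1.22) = 1.44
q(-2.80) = -31.36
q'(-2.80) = -6.60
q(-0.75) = -40.69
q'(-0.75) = -2.50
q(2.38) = -38.72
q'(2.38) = 3.76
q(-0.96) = -40.12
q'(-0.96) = -2.92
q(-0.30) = -41.61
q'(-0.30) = -1.60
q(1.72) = -40.76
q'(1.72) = 2.44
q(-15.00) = 198.00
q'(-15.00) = -31.00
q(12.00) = 90.00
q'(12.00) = 23.00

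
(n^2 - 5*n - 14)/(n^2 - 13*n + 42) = (n + 2)/(n - 6)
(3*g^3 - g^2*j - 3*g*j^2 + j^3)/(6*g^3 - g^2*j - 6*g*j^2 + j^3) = (3*g - j)/(6*g - j)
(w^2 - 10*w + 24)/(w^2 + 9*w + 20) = (w^2 - 10*w + 24)/(w^2 + 9*w + 20)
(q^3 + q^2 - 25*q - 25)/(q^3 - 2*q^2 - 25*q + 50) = (q + 1)/(q - 2)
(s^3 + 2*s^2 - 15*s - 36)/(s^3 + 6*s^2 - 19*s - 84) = (s + 3)/(s + 7)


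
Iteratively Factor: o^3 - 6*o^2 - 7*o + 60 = (o + 3)*(o^2 - 9*o + 20) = (o - 5)*(o + 3)*(o - 4)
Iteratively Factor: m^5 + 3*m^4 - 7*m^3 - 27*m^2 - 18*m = (m - 3)*(m^4 + 6*m^3 + 11*m^2 + 6*m) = m*(m - 3)*(m^3 + 6*m^2 + 11*m + 6) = m*(m - 3)*(m + 2)*(m^2 + 4*m + 3) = m*(m - 3)*(m + 1)*(m + 2)*(m + 3)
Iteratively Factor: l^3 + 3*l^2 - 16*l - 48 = (l + 4)*(l^2 - l - 12) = (l + 3)*(l + 4)*(l - 4)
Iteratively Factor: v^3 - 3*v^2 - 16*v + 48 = (v - 4)*(v^2 + v - 12) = (v - 4)*(v + 4)*(v - 3)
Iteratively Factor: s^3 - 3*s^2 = (s - 3)*(s^2) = s*(s - 3)*(s)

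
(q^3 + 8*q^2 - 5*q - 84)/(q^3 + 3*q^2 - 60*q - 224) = (q - 3)/(q - 8)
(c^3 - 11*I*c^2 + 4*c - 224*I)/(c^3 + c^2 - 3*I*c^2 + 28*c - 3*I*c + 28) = (c - 8*I)/(c + 1)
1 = 1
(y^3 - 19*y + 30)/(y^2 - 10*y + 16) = (y^2 + 2*y - 15)/(y - 8)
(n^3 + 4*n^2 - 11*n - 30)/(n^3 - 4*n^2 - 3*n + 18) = (n + 5)/(n - 3)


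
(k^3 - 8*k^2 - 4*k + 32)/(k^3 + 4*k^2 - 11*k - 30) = (k^2 - 10*k + 16)/(k^2 + 2*k - 15)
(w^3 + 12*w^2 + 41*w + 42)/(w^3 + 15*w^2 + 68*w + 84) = (w + 3)/(w + 6)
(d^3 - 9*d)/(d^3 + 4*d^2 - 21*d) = (d + 3)/(d + 7)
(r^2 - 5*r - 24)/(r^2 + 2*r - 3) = (r - 8)/(r - 1)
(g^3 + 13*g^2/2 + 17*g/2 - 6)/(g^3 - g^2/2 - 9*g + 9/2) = (g + 4)/(g - 3)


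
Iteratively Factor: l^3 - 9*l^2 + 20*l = (l - 4)*(l^2 - 5*l) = (l - 5)*(l - 4)*(l)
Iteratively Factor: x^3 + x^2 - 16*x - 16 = (x + 4)*(x^2 - 3*x - 4) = (x + 1)*(x + 4)*(x - 4)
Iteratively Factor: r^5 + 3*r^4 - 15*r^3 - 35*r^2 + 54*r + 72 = (r + 1)*(r^4 + 2*r^3 - 17*r^2 - 18*r + 72) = (r + 1)*(r + 3)*(r^3 - r^2 - 14*r + 24) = (r - 2)*(r + 1)*(r + 3)*(r^2 + r - 12) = (r - 2)*(r + 1)*(r + 3)*(r + 4)*(r - 3)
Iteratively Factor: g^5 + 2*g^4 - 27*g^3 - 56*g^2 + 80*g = (g + 4)*(g^4 - 2*g^3 - 19*g^2 + 20*g) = (g - 1)*(g + 4)*(g^3 - g^2 - 20*g) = (g - 5)*(g - 1)*(g + 4)*(g^2 + 4*g) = (g - 5)*(g - 1)*(g + 4)^2*(g)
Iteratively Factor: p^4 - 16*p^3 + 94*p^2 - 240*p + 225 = (p - 5)*(p^3 - 11*p^2 + 39*p - 45) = (p - 5)^2*(p^2 - 6*p + 9) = (p - 5)^2*(p - 3)*(p - 3)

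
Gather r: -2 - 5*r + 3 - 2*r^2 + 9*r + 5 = -2*r^2 + 4*r + 6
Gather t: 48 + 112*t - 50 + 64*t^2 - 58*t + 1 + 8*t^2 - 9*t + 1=72*t^2 + 45*t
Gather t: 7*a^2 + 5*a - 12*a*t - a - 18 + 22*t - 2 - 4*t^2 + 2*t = 7*a^2 + 4*a - 4*t^2 + t*(24 - 12*a) - 20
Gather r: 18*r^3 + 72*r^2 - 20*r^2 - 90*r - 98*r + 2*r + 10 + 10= 18*r^3 + 52*r^2 - 186*r + 20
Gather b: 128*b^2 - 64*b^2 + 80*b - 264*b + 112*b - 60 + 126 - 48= 64*b^2 - 72*b + 18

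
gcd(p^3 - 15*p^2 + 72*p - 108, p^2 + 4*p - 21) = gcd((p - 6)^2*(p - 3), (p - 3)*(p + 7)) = p - 3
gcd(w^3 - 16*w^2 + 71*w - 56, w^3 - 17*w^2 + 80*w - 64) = w^2 - 9*w + 8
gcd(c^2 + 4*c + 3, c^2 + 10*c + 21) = c + 3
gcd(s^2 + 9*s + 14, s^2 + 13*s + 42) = s + 7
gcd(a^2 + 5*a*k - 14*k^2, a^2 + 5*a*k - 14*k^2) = a^2 + 5*a*k - 14*k^2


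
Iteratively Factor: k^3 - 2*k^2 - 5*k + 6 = (k - 1)*(k^2 - k - 6) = (k - 3)*(k - 1)*(k + 2)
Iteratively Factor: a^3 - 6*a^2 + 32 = (a + 2)*(a^2 - 8*a + 16) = (a - 4)*(a + 2)*(a - 4)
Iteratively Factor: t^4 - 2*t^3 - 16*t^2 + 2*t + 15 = (t - 1)*(t^3 - t^2 - 17*t - 15) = (t - 1)*(t + 1)*(t^2 - 2*t - 15) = (t - 1)*(t + 1)*(t + 3)*(t - 5)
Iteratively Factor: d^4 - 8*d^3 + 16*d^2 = (d)*(d^3 - 8*d^2 + 16*d) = d*(d - 4)*(d^2 - 4*d) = d*(d - 4)^2*(d)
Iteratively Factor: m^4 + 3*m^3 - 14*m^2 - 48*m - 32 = (m + 2)*(m^3 + m^2 - 16*m - 16) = (m + 2)*(m + 4)*(m^2 - 3*m - 4) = (m + 1)*(m + 2)*(m + 4)*(m - 4)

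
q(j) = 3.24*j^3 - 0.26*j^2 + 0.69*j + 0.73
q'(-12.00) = 1406.61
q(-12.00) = -5643.71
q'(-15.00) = 2195.49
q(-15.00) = -11003.12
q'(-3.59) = 127.83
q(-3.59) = -155.01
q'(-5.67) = 316.13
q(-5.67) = -602.14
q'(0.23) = 1.08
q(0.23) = 0.91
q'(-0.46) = 2.99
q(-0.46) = 0.04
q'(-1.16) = 14.37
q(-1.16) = -5.48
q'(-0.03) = 0.71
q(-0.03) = 0.71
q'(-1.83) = 34.19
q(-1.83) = -21.26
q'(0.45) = 2.42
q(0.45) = 1.28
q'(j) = 9.72*j^2 - 0.52*j + 0.69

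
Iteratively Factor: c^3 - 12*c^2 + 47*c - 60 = (c - 5)*(c^2 - 7*c + 12) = (c - 5)*(c - 3)*(c - 4)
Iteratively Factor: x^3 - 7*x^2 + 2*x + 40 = (x + 2)*(x^2 - 9*x + 20) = (x - 4)*(x + 2)*(x - 5)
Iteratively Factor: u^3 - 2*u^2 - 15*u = (u - 5)*(u^2 + 3*u) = u*(u - 5)*(u + 3)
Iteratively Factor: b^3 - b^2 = (b - 1)*(b^2) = b*(b - 1)*(b)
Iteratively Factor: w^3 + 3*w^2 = (w)*(w^2 + 3*w) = w^2*(w + 3)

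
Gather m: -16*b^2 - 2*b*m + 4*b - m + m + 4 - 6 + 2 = -16*b^2 - 2*b*m + 4*b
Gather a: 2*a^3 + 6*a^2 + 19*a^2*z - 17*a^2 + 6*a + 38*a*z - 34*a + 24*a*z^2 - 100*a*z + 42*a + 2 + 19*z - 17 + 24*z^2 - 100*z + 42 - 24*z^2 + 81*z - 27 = 2*a^3 + a^2*(19*z - 11) + a*(24*z^2 - 62*z + 14)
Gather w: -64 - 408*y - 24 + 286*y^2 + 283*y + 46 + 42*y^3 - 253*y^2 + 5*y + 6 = 42*y^3 + 33*y^2 - 120*y - 36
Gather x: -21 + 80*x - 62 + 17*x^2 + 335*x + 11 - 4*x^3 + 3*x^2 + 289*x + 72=-4*x^3 + 20*x^2 + 704*x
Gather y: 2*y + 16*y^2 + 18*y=16*y^2 + 20*y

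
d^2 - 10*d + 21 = (d - 7)*(d - 3)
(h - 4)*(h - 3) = h^2 - 7*h + 12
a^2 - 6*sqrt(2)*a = a*(a - 6*sqrt(2))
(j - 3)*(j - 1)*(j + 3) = j^3 - j^2 - 9*j + 9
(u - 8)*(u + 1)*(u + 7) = u^3 - 57*u - 56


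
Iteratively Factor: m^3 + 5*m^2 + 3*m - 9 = (m + 3)*(m^2 + 2*m - 3) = (m - 1)*(m + 3)*(m + 3)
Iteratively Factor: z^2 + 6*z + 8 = (z + 4)*(z + 2)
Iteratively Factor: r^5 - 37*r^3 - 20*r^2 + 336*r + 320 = (r + 4)*(r^4 - 4*r^3 - 21*r^2 + 64*r + 80) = (r - 4)*(r + 4)*(r^3 - 21*r - 20) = (r - 4)*(r + 1)*(r + 4)*(r^2 - r - 20) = (r - 5)*(r - 4)*(r + 1)*(r + 4)*(r + 4)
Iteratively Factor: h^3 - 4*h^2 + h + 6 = (h + 1)*(h^2 - 5*h + 6) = (h - 3)*(h + 1)*(h - 2)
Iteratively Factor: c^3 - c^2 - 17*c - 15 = (c + 3)*(c^2 - 4*c - 5) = (c - 5)*(c + 3)*(c + 1)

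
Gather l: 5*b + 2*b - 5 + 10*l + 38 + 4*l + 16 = 7*b + 14*l + 49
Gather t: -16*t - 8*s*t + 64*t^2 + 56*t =64*t^2 + t*(40 - 8*s)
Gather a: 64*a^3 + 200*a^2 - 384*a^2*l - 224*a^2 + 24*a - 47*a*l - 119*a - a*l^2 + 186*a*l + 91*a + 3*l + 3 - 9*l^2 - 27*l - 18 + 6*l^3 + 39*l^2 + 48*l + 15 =64*a^3 + a^2*(-384*l - 24) + a*(-l^2 + 139*l - 4) + 6*l^3 + 30*l^2 + 24*l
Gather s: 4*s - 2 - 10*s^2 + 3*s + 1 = -10*s^2 + 7*s - 1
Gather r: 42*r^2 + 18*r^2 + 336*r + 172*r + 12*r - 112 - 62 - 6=60*r^2 + 520*r - 180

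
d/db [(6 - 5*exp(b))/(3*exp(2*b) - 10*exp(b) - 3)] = (15*exp(2*b) - 36*exp(b) + 75)*exp(b)/(9*exp(4*b) - 60*exp(3*b) + 82*exp(2*b) + 60*exp(b) + 9)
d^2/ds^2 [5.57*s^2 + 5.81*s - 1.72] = 11.1400000000000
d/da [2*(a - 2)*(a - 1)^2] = 2*(a - 1)*(3*a - 5)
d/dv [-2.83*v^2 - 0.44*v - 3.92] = -5.66*v - 0.44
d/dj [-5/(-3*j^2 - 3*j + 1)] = 15*(-2*j - 1)/(3*j^2 + 3*j - 1)^2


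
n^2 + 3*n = n*(n + 3)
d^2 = d^2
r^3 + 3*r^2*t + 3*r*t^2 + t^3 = (r + t)^3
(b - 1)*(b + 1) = b^2 - 1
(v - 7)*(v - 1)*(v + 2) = v^3 - 6*v^2 - 9*v + 14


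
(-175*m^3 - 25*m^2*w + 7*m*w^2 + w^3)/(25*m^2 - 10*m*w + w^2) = (35*m^2 + 12*m*w + w^2)/(-5*m + w)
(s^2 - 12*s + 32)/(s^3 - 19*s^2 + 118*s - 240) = (s - 4)/(s^2 - 11*s + 30)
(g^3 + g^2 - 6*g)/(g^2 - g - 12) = g*(g - 2)/(g - 4)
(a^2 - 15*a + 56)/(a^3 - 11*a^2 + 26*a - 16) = (a - 7)/(a^2 - 3*a + 2)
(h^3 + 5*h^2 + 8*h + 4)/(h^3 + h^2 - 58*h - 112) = (h^2 + 3*h + 2)/(h^2 - h - 56)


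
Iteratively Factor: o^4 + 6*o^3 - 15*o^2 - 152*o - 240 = (o + 4)*(o^3 + 2*o^2 - 23*o - 60) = (o + 3)*(o + 4)*(o^2 - o - 20) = (o - 5)*(o + 3)*(o + 4)*(o + 4)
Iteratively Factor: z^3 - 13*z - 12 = (z + 1)*(z^2 - z - 12) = (z - 4)*(z + 1)*(z + 3)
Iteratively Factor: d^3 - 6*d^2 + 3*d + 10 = (d - 5)*(d^2 - d - 2) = (d - 5)*(d + 1)*(d - 2)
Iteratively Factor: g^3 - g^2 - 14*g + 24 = (g - 2)*(g^2 + g - 12) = (g - 2)*(g + 4)*(g - 3)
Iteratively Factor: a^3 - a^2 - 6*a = (a + 2)*(a^2 - 3*a) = (a - 3)*(a + 2)*(a)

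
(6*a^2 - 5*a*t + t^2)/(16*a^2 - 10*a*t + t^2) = (-3*a + t)/(-8*a + t)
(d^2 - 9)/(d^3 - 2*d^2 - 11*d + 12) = (d - 3)/(d^2 - 5*d + 4)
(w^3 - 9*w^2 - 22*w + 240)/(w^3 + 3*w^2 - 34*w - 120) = (w - 8)/(w + 4)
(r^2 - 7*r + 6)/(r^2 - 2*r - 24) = (r - 1)/(r + 4)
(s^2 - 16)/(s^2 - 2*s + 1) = (s^2 - 16)/(s^2 - 2*s + 1)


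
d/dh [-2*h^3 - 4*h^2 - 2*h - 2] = -6*h^2 - 8*h - 2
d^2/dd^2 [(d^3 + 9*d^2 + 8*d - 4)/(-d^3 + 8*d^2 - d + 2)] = 2*(-17*d^6 - 21*d^5 + 231*d^4 - 943*d^3 + 1122*d^2 + 300*d - 112)/(d^9 - 24*d^8 + 195*d^7 - 566*d^6 + 291*d^5 - 420*d^4 + 109*d^3 - 102*d^2 + 12*d - 8)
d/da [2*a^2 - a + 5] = 4*a - 1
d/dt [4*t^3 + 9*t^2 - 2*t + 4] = 12*t^2 + 18*t - 2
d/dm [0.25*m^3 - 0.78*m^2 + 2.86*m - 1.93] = 0.75*m^2 - 1.56*m + 2.86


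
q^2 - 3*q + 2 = (q - 2)*(q - 1)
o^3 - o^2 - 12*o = o*(o - 4)*(o + 3)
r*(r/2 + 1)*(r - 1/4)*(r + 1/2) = r^4/2 + 9*r^3/8 + 3*r^2/16 - r/8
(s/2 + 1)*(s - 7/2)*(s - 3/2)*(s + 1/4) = s^4/2 - 11*s^3/8 - 11*s^2/4 + 149*s/32 + 21/16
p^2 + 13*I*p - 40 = (p + 5*I)*(p + 8*I)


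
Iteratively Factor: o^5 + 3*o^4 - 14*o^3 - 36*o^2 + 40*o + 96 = (o + 2)*(o^4 + o^3 - 16*o^2 - 4*o + 48) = (o - 3)*(o + 2)*(o^3 + 4*o^2 - 4*o - 16) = (o - 3)*(o + 2)^2*(o^2 + 2*o - 8) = (o - 3)*(o + 2)^2*(o + 4)*(o - 2)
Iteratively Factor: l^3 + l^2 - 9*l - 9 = (l + 1)*(l^2 - 9) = (l + 1)*(l + 3)*(l - 3)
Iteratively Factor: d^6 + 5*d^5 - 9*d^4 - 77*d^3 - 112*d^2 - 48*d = (d + 1)*(d^5 + 4*d^4 - 13*d^3 - 64*d^2 - 48*d) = (d + 1)*(d + 3)*(d^4 + d^3 - 16*d^2 - 16*d) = d*(d + 1)*(d + 3)*(d^3 + d^2 - 16*d - 16) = d*(d - 4)*(d + 1)*(d + 3)*(d^2 + 5*d + 4) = d*(d - 4)*(d + 1)*(d + 3)*(d + 4)*(d + 1)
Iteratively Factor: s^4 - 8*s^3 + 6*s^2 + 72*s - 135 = (s - 3)*(s^3 - 5*s^2 - 9*s + 45) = (s - 3)^2*(s^2 - 2*s - 15) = (s - 5)*(s - 3)^2*(s + 3)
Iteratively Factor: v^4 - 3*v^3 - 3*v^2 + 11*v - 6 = (v - 1)*(v^3 - 2*v^2 - 5*v + 6) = (v - 1)*(v + 2)*(v^2 - 4*v + 3) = (v - 3)*(v - 1)*(v + 2)*(v - 1)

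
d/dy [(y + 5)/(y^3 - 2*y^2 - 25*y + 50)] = (7 - 2*y)/(y^4 - 14*y^3 + 69*y^2 - 140*y + 100)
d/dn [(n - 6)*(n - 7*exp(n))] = n - (n - 6)*(7*exp(n) - 1) - 7*exp(n)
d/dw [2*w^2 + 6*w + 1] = 4*w + 6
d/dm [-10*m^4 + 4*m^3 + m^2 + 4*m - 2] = -40*m^3 + 12*m^2 + 2*m + 4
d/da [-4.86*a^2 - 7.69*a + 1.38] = -9.72*a - 7.69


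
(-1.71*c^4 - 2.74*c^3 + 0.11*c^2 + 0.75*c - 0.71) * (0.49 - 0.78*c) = 1.3338*c^5 + 1.2993*c^4 - 1.4284*c^3 - 0.5311*c^2 + 0.9213*c - 0.3479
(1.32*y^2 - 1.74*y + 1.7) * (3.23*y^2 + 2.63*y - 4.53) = 4.2636*y^4 - 2.1486*y^3 - 5.0648*y^2 + 12.3532*y - 7.701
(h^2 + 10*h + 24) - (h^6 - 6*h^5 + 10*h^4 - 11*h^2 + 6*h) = -h^6 + 6*h^5 - 10*h^4 + 12*h^2 + 4*h + 24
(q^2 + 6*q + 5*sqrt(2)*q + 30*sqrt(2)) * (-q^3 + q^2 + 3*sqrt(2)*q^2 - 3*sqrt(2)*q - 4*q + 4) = -q^5 - 5*q^4 - 2*sqrt(2)*q^4 - 10*sqrt(2)*q^3 + 32*q^3 - 8*sqrt(2)*q^2 + 130*q^2 - 156*q - 100*sqrt(2)*q + 120*sqrt(2)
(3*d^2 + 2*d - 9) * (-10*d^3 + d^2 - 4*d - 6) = -30*d^5 - 17*d^4 + 80*d^3 - 35*d^2 + 24*d + 54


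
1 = 1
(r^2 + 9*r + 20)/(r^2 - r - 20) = (r + 5)/(r - 5)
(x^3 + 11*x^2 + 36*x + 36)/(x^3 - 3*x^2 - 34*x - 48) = (x + 6)/(x - 8)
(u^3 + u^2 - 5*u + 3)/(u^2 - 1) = (u^2 + 2*u - 3)/(u + 1)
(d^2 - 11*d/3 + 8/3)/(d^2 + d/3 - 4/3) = (3*d - 8)/(3*d + 4)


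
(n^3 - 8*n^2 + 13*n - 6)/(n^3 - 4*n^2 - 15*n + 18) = (n - 1)/(n + 3)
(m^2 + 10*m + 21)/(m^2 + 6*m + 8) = (m^2 + 10*m + 21)/(m^2 + 6*m + 8)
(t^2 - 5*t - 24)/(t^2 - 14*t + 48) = (t + 3)/(t - 6)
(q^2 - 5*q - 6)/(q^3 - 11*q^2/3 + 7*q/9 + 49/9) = 9*(q - 6)/(9*q^2 - 42*q + 49)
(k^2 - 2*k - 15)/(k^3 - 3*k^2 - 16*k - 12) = (-k^2 + 2*k + 15)/(-k^3 + 3*k^2 + 16*k + 12)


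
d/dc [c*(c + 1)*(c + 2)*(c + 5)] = 4*c^3 + 24*c^2 + 34*c + 10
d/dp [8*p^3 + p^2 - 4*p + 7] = 24*p^2 + 2*p - 4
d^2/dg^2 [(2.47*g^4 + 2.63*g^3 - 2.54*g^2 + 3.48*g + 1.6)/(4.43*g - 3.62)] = (290.841018*g^4 - 530.539458*g^3 + 135.356868*g^2 + 206.787432*g + 107.844064)/(86.938307*g^3 - 213.126414*g^2 + 174.157476*g - 47.437928)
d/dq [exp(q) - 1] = exp(q)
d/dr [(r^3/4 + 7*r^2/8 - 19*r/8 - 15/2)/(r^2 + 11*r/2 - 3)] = (4*r^4 + 44*r^3 + 79*r^2 + 156*r + 774)/(4*(4*r^4 + 44*r^3 + 97*r^2 - 132*r + 36))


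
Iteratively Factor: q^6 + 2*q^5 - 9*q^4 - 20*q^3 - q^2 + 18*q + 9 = (q - 1)*(q^5 + 3*q^4 - 6*q^3 - 26*q^2 - 27*q - 9) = (q - 3)*(q - 1)*(q^4 + 6*q^3 + 12*q^2 + 10*q + 3) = (q - 3)*(q - 1)*(q + 1)*(q^3 + 5*q^2 + 7*q + 3) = (q - 3)*(q - 1)*(q + 1)^2*(q^2 + 4*q + 3) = (q - 3)*(q - 1)*(q + 1)^2*(q + 3)*(q + 1)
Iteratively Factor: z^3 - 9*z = (z - 3)*(z^2 + 3*z) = (z - 3)*(z + 3)*(z)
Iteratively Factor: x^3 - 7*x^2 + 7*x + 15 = (x - 5)*(x^2 - 2*x - 3) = (x - 5)*(x + 1)*(x - 3)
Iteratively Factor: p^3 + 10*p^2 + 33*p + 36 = (p + 3)*(p^2 + 7*p + 12) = (p + 3)*(p + 4)*(p + 3)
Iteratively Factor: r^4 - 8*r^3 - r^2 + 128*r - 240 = (r - 3)*(r^3 - 5*r^2 - 16*r + 80) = (r - 3)*(r + 4)*(r^2 - 9*r + 20) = (r - 5)*(r - 3)*(r + 4)*(r - 4)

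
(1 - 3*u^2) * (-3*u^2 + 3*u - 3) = 9*u^4 - 9*u^3 + 6*u^2 + 3*u - 3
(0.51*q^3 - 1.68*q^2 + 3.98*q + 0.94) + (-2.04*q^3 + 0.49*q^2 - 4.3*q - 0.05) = -1.53*q^3 - 1.19*q^2 - 0.32*q + 0.89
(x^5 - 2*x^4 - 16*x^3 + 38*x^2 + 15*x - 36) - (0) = x^5 - 2*x^4 - 16*x^3 + 38*x^2 + 15*x - 36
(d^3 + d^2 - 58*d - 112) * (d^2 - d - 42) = d^5 - 101*d^3 - 96*d^2 + 2548*d + 4704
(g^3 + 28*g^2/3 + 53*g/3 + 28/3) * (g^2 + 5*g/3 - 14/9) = g^5 + 11*g^4 + 95*g^3/3 + 655*g^2/27 - 322*g/27 - 392/27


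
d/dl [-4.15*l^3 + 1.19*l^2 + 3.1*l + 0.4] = -12.45*l^2 + 2.38*l + 3.1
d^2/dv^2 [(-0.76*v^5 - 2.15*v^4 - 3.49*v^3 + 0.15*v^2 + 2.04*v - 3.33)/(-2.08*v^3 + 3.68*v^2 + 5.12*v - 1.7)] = (6.576128*v^9 - 34.904064*v^8 + 13.1911680000001*v^7 + 396.018688*v^6 + 520.982976*v^5 + 167.91264*v^4 - 522.29792*v^3 + 31.029264*v^2 + 289.749048*v + 179.873544)/(8.998912*v^9 - 47.763456*v^8 + 18.051072*v^7 + 207.371776*v^6 - 122.508288*v^5 - 328.966656*v^4 + 76.000192*v^3 + 101.78784*v^2 - 44.3904*v + 4.913)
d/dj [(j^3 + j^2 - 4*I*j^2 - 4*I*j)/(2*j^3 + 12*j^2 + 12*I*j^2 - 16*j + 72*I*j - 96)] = (j^4*(5 + 10*I) + j^3*(-16 + 80*I) + j^2*(-32 + 92*I) + j*(-96 + 384*I) + 192*I)/(2*j^6 + j^5*(24 + 24*I) + j^4*(-32 + 288*I) + j^3*(-1248 + 672*I) + j^2*(-3616 - 2304*I) + j*(1536 - 6912*I) + 4608)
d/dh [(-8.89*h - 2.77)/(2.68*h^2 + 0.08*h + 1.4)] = (23.8252*h^2 + 14.8472*h - 12.2244)/(7.1824*h^4 + 0.4288*h^3 + 7.5104*h^2 + 0.224*h + 1.96)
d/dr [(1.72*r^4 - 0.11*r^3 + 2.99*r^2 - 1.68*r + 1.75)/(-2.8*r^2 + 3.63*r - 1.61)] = (-9.632*r^5 + 19.0388*r^4 - 11.8754*r^3 + 6.681*r^2 + 0.172199999999998*r - 3.6477)/(7.84*r^4 - 20.328*r^3 + 22.1929*r^2 - 11.6886*r + 2.5921)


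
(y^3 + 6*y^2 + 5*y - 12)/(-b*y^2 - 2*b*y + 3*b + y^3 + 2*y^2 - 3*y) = (y + 4)/(-b + y)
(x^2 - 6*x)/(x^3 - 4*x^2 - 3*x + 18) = x*(x - 6)/(x^3 - 4*x^2 - 3*x + 18)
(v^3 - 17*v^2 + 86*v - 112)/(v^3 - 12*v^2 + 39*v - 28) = (v^2 - 10*v + 16)/(v^2 - 5*v + 4)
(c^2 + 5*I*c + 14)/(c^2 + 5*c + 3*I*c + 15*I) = (c^2 + 5*I*c + 14)/(c^2 + c*(5 + 3*I) + 15*I)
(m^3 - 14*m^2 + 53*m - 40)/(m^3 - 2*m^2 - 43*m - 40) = (m^2 - 6*m + 5)/(m^2 + 6*m + 5)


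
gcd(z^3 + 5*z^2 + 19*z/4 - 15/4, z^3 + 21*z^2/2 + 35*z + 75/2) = z^2 + 11*z/2 + 15/2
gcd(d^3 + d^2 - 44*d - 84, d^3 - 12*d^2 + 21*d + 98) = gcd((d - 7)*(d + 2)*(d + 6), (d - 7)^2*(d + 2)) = d^2 - 5*d - 14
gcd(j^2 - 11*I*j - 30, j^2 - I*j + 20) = j - 5*I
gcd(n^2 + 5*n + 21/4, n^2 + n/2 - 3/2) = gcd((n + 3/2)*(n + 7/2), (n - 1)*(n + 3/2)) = n + 3/2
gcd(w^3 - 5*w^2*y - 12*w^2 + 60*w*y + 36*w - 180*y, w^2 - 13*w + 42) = w - 6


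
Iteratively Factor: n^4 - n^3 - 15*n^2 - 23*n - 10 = (n + 1)*(n^3 - 2*n^2 - 13*n - 10) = (n + 1)*(n + 2)*(n^2 - 4*n - 5) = (n + 1)^2*(n + 2)*(n - 5)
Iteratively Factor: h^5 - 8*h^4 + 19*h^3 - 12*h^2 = (h)*(h^4 - 8*h^3 + 19*h^2 - 12*h) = h*(h - 1)*(h^3 - 7*h^2 + 12*h) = h*(h - 3)*(h - 1)*(h^2 - 4*h) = h*(h - 4)*(h - 3)*(h - 1)*(h)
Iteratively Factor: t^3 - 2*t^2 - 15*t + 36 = (t - 3)*(t^2 + t - 12) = (t - 3)^2*(t + 4)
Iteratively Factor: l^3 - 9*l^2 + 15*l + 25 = (l - 5)*(l^2 - 4*l - 5) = (l - 5)^2*(l + 1)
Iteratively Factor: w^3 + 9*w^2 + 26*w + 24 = (w + 2)*(w^2 + 7*w + 12) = (w + 2)*(w + 3)*(w + 4)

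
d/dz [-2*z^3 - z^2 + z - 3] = -6*z^2 - 2*z + 1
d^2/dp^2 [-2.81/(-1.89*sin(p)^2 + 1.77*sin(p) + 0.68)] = (40.150404*sin(p)^4 - 28.200879*sin(p)^3 - 36.976509*sin(p)^2 + 53.019642*sin(p) - 24.829722)/(-1.89*sin(p)^2 + 1.77*sin(p) + 0.68)^3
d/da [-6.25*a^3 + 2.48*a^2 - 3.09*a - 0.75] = -18.75*a^2 + 4.96*a - 3.09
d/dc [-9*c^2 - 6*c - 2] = -18*c - 6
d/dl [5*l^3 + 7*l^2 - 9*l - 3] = 15*l^2 + 14*l - 9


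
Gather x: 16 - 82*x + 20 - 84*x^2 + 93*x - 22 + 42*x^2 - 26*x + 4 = -42*x^2 - 15*x + 18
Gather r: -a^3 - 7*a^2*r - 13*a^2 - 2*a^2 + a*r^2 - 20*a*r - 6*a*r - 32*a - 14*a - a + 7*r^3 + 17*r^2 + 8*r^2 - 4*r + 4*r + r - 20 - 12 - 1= -a^3 - 15*a^2 - 47*a + 7*r^3 + r^2*(a + 25) + r*(-7*a^2 - 26*a + 1) - 33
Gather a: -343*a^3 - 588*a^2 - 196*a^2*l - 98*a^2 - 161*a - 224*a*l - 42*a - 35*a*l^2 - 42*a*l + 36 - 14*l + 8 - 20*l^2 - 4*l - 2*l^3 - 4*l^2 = -343*a^3 + a^2*(-196*l - 686) + a*(-35*l^2 - 266*l - 203) - 2*l^3 - 24*l^2 - 18*l + 44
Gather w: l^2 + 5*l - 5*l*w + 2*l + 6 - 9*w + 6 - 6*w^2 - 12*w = l^2 + 7*l - 6*w^2 + w*(-5*l - 21) + 12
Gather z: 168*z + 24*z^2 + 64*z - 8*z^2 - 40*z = 16*z^2 + 192*z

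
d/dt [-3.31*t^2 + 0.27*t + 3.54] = 0.27 - 6.62*t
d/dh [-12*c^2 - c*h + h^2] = -c + 2*h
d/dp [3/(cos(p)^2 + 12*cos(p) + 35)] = 6*(cos(p) + 6)*sin(p)/(cos(p)^2 + 12*cos(p) + 35)^2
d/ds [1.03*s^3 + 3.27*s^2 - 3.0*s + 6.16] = 3.09*s^2 + 6.54*s - 3.0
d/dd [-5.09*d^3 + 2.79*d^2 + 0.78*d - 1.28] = -15.27*d^2 + 5.58*d + 0.78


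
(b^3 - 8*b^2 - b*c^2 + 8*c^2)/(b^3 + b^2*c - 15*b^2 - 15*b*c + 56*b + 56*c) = (b - c)/(b - 7)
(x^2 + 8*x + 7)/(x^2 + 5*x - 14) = (x + 1)/(x - 2)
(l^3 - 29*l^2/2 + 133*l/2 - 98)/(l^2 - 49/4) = 2*(l^2 - 11*l + 28)/(2*l + 7)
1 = 1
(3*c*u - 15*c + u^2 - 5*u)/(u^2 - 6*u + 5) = (3*c + u)/(u - 1)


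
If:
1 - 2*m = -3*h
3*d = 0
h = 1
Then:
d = 0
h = 1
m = 2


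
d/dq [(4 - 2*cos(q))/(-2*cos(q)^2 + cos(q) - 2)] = 4*(cos(q) - 4)*sin(q)*cos(q)/(cos(q) - cos(2*q) - 3)^2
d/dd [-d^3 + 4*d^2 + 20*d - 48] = -3*d^2 + 8*d + 20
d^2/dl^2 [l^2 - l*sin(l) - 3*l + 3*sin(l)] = l*sin(l) - 3*sin(l) - 2*cos(l) + 2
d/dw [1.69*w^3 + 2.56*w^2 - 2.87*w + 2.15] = 5.07*w^2 + 5.12*w - 2.87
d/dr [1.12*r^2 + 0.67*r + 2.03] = 2.24*r + 0.67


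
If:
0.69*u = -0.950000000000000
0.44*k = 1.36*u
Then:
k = -4.26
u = -1.38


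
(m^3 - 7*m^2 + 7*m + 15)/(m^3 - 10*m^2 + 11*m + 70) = (m^2 - 2*m - 3)/(m^2 - 5*m - 14)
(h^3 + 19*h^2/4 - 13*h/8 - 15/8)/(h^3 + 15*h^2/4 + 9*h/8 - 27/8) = (2*h^2 + 11*h + 5)/(2*h^2 + 9*h + 9)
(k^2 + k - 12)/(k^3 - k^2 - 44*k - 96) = (k - 3)/(k^2 - 5*k - 24)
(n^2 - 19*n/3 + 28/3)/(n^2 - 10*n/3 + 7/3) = (n - 4)/(n - 1)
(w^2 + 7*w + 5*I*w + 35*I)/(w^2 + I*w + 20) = (w + 7)/(w - 4*I)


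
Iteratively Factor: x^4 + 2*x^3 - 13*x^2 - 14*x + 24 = (x + 2)*(x^3 - 13*x + 12) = (x - 1)*(x + 2)*(x^2 + x - 12) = (x - 1)*(x + 2)*(x + 4)*(x - 3)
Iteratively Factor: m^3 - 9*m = (m - 3)*(m^2 + 3*m) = (m - 3)*(m + 3)*(m)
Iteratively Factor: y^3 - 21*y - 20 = (y + 1)*(y^2 - y - 20) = (y - 5)*(y + 1)*(y + 4)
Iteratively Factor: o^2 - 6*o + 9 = (o - 3)*(o - 3)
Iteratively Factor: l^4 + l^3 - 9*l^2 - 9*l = (l + 1)*(l^3 - 9*l) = (l - 3)*(l + 1)*(l^2 + 3*l) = (l - 3)*(l + 1)*(l + 3)*(l)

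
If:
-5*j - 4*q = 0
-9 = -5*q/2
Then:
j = -72/25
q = 18/5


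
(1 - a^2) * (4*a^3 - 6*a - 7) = -4*a^5 + 10*a^3 + 7*a^2 - 6*a - 7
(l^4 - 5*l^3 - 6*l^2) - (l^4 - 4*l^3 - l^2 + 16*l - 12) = -l^3 - 5*l^2 - 16*l + 12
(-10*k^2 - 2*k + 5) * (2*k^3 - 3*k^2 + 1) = -20*k^5 + 26*k^4 + 16*k^3 - 25*k^2 - 2*k + 5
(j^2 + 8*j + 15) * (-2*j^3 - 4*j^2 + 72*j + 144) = -2*j^5 - 20*j^4 + 10*j^3 + 660*j^2 + 2232*j + 2160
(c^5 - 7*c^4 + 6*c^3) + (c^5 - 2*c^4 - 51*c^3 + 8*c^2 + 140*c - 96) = 2*c^5 - 9*c^4 - 45*c^3 + 8*c^2 + 140*c - 96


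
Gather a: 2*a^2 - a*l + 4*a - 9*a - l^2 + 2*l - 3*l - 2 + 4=2*a^2 + a*(-l - 5) - l^2 - l + 2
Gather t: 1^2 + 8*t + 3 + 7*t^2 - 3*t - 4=7*t^2 + 5*t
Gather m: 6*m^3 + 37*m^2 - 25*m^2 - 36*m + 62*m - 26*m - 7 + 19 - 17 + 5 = 6*m^3 + 12*m^2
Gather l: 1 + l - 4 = l - 3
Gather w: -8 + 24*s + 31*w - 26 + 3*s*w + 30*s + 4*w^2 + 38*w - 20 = 54*s + 4*w^2 + w*(3*s + 69) - 54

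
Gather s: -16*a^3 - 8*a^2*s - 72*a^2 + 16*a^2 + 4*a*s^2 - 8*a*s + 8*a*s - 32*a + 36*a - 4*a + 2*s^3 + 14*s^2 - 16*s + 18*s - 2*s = -16*a^3 - 8*a^2*s - 56*a^2 + 2*s^3 + s^2*(4*a + 14)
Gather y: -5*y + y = -4*y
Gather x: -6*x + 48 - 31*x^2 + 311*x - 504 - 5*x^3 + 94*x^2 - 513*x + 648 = -5*x^3 + 63*x^2 - 208*x + 192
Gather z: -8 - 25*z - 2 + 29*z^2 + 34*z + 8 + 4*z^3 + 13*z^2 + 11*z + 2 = 4*z^3 + 42*z^2 + 20*z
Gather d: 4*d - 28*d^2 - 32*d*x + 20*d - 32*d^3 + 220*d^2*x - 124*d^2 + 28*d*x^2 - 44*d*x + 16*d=-32*d^3 + d^2*(220*x - 152) + d*(28*x^2 - 76*x + 40)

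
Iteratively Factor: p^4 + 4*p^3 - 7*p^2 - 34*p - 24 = (p - 3)*(p^3 + 7*p^2 + 14*p + 8) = (p - 3)*(p + 4)*(p^2 + 3*p + 2) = (p - 3)*(p + 1)*(p + 4)*(p + 2)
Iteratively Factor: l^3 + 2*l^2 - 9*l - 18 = (l + 3)*(l^2 - l - 6) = (l - 3)*(l + 3)*(l + 2)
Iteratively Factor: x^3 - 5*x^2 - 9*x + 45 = (x + 3)*(x^2 - 8*x + 15) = (x - 5)*(x + 3)*(x - 3)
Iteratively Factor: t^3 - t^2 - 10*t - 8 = (t - 4)*(t^2 + 3*t + 2) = (t - 4)*(t + 1)*(t + 2)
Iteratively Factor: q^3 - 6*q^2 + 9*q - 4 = (q - 1)*(q^2 - 5*q + 4) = (q - 1)^2*(q - 4)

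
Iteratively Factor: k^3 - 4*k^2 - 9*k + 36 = (k - 4)*(k^2 - 9) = (k - 4)*(k + 3)*(k - 3)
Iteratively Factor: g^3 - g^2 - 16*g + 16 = (g - 1)*(g^2 - 16) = (g - 4)*(g - 1)*(g + 4)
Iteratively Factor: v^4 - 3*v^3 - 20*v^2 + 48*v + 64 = (v - 4)*(v^3 + v^2 - 16*v - 16) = (v - 4)^2*(v^2 + 5*v + 4) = (v - 4)^2*(v + 1)*(v + 4)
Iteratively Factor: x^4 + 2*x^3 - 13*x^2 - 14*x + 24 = (x + 4)*(x^3 - 2*x^2 - 5*x + 6) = (x - 1)*(x + 4)*(x^2 - x - 6) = (x - 1)*(x + 2)*(x + 4)*(x - 3)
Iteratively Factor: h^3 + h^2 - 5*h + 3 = (h - 1)*(h^2 + 2*h - 3) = (h - 1)*(h + 3)*(h - 1)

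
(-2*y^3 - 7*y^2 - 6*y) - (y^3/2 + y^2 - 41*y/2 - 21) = -5*y^3/2 - 8*y^2 + 29*y/2 + 21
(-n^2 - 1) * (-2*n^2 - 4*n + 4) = 2*n^4 + 4*n^3 - 2*n^2 + 4*n - 4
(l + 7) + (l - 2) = 2*l + 5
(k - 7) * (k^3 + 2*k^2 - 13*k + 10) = k^4 - 5*k^3 - 27*k^2 + 101*k - 70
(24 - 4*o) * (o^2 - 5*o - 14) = -4*o^3 + 44*o^2 - 64*o - 336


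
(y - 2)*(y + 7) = y^2 + 5*y - 14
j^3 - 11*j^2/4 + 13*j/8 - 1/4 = (j - 2)*(j - 1/2)*(j - 1/4)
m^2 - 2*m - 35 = (m - 7)*(m + 5)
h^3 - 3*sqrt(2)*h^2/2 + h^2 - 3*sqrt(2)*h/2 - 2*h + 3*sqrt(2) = (h - 1)*(h + 2)*(h - 3*sqrt(2)/2)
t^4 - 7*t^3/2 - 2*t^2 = t^2*(t - 4)*(t + 1/2)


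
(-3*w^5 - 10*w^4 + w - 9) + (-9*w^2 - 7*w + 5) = -3*w^5 - 10*w^4 - 9*w^2 - 6*w - 4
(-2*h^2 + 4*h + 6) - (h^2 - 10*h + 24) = -3*h^2 + 14*h - 18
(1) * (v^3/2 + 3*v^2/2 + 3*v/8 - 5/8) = v^3/2 + 3*v^2/2 + 3*v/8 - 5/8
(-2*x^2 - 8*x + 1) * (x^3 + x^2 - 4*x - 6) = -2*x^5 - 10*x^4 + x^3 + 45*x^2 + 44*x - 6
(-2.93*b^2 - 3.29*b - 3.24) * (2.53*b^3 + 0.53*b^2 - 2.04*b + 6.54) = -7.4129*b^5 - 9.8766*b^4 - 3.9637*b^3 - 14.1678*b^2 - 14.907*b - 21.1896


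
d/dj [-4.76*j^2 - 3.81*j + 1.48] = -9.52*j - 3.81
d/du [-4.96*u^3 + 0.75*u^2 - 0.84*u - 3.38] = -14.88*u^2 + 1.5*u - 0.84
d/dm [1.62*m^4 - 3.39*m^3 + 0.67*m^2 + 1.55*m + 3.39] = 6.48*m^3 - 10.17*m^2 + 1.34*m + 1.55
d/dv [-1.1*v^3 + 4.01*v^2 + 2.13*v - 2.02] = -3.3*v^2 + 8.02*v + 2.13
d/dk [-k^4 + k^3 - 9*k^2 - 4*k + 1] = -4*k^3 + 3*k^2 - 18*k - 4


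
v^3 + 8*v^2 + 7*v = v*(v + 1)*(v + 7)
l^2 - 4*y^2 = (l - 2*y)*(l + 2*y)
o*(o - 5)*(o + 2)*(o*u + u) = o^4*u - 2*o^3*u - 13*o^2*u - 10*o*u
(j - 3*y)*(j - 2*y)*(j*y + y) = j^3*y - 5*j^2*y^2 + j^2*y + 6*j*y^3 - 5*j*y^2 + 6*y^3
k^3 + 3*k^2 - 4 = (k - 1)*(k + 2)^2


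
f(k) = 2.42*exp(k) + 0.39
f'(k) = 2.42*exp(k)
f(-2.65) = 0.56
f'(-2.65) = 0.17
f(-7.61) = 0.39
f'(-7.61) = 0.00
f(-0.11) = 2.56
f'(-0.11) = 2.17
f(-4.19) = 0.43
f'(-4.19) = 0.04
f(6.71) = 1986.17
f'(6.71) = 1985.78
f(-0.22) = 2.33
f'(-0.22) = 1.94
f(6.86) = 2307.54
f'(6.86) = 2307.15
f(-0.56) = 1.77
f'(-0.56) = 1.38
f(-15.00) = 0.39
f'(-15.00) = 0.00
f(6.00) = 976.69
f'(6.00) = 976.30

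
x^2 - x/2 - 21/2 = (x - 7/2)*(x + 3)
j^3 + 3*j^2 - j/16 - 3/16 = (j - 1/4)*(j + 1/4)*(j + 3)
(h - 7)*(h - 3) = h^2 - 10*h + 21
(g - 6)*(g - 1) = g^2 - 7*g + 6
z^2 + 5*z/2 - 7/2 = (z - 1)*(z + 7/2)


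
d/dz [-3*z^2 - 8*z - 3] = -6*z - 8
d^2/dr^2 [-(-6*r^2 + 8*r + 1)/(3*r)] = -2/(3*r^3)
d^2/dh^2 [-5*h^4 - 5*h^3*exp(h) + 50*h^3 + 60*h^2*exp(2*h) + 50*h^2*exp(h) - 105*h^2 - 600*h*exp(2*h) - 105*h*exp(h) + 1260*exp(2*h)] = -5*h^3*exp(h) + 240*h^2*exp(2*h) + 20*h^2*exp(h) - 60*h^2 - 1920*h*exp(2*h) + 65*h*exp(h) + 300*h + 2760*exp(2*h) - 110*exp(h) - 210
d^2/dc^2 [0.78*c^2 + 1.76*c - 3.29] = 1.56000000000000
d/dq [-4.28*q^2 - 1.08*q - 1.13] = -8.56*q - 1.08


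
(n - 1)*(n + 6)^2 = n^3 + 11*n^2 + 24*n - 36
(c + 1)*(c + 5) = c^2 + 6*c + 5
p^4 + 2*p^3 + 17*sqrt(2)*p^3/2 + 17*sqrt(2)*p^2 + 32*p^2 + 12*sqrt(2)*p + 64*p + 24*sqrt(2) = (p + 2)*(p + sqrt(2)/2)*(p + 2*sqrt(2))*(p + 6*sqrt(2))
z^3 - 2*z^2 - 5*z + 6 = (z - 3)*(z - 1)*(z + 2)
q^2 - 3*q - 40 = (q - 8)*(q + 5)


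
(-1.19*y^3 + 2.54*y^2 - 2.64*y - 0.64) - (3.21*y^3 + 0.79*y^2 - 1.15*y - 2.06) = -4.4*y^3 + 1.75*y^2 - 1.49*y + 1.42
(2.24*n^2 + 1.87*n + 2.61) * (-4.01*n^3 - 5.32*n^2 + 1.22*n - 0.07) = -8.9824*n^5 - 19.4155*n^4 - 17.6817*n^3 - 11.7606*n^2 + 3.0533*n - 0.1827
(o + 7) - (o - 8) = 15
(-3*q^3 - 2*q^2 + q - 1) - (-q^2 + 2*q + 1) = -3*q^3 - q^2 - q - 2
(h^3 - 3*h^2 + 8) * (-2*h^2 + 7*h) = -2*h^5 + 13*h^4 - 21*h^3 - 16*h^2 + 56*h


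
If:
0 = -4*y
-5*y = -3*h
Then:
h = 0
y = 0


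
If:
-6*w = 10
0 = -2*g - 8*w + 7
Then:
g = 61/6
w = -5/3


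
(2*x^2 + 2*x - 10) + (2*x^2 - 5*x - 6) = 4*x^2 - 3*x - 16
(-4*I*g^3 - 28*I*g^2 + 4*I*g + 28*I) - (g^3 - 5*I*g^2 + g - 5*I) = -g^3 - 4*I*g^3 - 23*I*g^2 - g + 4*I*g + 33*I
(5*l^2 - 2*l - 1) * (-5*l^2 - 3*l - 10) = -25*l^4 - 5*l^3 - 39*l^2 + 23*l + 10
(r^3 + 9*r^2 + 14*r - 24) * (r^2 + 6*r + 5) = r^5 + 15*r^4 + 73*r^3 + 105*r^2 - 74*r - 120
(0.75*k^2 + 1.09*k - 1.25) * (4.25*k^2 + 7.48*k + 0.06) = 3.1875*k^4 + 10.2425*k^3 + 2.8857*k^2 - 9.2846*k - 0.075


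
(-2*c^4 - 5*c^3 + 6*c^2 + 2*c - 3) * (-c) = 2*c^5 + 5*c^4 - 6*c^3 - 2*c^2 + 3*c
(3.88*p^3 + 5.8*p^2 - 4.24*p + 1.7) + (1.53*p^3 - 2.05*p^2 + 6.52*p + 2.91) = 5.41*p^3 + 3.75*p^2 + 2.28*p + 4.61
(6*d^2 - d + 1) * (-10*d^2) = -60*d^4 + 10*d^3 - 10*d^2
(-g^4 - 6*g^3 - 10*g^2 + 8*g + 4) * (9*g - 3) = -9*g^5 - 51*g^4 - 72*g^3 + 102*g^2 + 12*g - 12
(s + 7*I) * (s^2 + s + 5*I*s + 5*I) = s^3 + s^2 + 12*I*s^2 - 35*s + 12*I*s - 35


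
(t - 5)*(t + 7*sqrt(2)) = t^2 - 5*t + 7*sqrt(2)*t - 35*sqrt(2)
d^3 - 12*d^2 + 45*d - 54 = (d - 6)*(d - 3)^2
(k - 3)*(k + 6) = k^2 + 3*k - 18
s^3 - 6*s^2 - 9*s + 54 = (s - 6)*(s - 3)*(s + 3)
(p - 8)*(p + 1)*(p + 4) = p^3 - 3*p^2 - 36*p - 32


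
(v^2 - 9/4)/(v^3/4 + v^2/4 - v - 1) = (4*v^2 - 9)/(v^3 + v^2 - 4*v - 4)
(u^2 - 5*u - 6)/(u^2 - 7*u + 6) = (u + 1)/(u - 1)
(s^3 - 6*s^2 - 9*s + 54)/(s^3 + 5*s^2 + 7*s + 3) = (s^2 - 9*s + 18)/(s^2 + 2*s + 1)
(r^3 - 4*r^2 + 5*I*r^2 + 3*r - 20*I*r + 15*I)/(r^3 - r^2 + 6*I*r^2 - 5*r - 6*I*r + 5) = (r - 3)/(r + I)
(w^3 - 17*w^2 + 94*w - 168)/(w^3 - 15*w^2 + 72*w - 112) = (w - 6)/(w - 4)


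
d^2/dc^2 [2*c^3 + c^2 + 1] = 12*c + 2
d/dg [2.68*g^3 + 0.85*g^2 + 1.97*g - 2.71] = 8.04*g^2 + 1.7*g + 1.97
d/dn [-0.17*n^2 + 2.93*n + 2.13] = 2.93 - 0.34*n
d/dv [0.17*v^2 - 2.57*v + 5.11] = 0.34*v - 2.57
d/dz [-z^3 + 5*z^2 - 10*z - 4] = -3*z^2 + 10*z - 10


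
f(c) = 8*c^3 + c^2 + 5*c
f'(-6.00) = 857.00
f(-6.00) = -1722.00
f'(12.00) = 3485.00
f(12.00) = 14028.00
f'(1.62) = 71.23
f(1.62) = 44.74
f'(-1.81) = 80.01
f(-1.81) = -53.21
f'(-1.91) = 88.73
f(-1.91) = -61.64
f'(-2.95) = 207.96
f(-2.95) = -211.43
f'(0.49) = 11.74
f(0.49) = 3.63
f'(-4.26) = 432.02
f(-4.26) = -621.62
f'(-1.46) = 53.24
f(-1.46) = -30.07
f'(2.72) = 188.00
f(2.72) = 181.99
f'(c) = 24*c^2 + 2*c + 5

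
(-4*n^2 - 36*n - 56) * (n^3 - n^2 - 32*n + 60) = -4*n^5 - 32*n^4 + 108*n^3 + 968*n^2 - 368*n - 3360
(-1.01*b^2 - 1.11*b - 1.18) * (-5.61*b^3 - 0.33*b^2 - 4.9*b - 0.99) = 5.6661*b^5 + 6.5604*b^4 + 11.9351*b^3 + 6.8283*b^2 + 6.8809*b + 1.1682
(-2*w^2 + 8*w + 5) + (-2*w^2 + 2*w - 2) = -4*w^2 + 10*w + 3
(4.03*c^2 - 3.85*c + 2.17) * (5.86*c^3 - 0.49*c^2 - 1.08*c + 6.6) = 23.6158*c^5 - 24.5357*c^4 + 10.2503*c^3 + 29.6927*c^2 - 27.7536*c + 14.322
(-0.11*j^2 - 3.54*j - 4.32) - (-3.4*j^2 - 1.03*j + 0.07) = 3.29*j^2 - 2.51*j - 4.39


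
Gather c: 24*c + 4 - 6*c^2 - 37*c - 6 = -6*c^2 - 13*c - 2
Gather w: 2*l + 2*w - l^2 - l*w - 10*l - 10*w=-l^2 - 8*l + w*(-l - 8)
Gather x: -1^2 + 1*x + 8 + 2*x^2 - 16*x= 2*x^2 - 15*x + 7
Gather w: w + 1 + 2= w + 3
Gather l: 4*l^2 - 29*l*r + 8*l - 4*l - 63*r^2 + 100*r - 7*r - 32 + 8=4*l^2 + l*(4 - 29*r) - 63*r^2 + 93*r - 24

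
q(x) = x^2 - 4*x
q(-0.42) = 1.86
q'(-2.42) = -8.84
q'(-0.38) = -4.76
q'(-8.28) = -20.56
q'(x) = 2*x - 4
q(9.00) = 45.00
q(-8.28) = 101.68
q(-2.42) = 15.54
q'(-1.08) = -6.16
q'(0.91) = -2.18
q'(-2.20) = -8.40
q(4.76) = 3.62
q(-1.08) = 5.49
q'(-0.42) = -4.84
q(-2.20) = 13.64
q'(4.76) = 5.52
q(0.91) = -2.81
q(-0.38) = 1.66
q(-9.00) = 117.00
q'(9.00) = 14.00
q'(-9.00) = -22.00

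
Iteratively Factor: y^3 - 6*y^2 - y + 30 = (y - 3)*(y^2 - 3*y - 10) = (y - 3)*(y + 2)*(y - 5)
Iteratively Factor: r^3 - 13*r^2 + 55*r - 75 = (r - 5)*(r^2 - 8*r + 15) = (r - 5)*(r - 3)*(r - 5)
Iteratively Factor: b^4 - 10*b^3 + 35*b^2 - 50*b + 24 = (b - 4)*(b^3 - 6*b^2 + 11*b - 6) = (b - 4)*(b - 3)*(b^2 - 3*b + 2) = (b - 4)*(b - 3)*(b - 2)*(b - 1)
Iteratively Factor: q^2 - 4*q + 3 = (q - 3)*(q - 1)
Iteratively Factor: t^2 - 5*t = (t)*(t - 5)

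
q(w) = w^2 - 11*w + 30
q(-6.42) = 141.84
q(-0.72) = 38.44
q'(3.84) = -3.32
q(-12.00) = 306.00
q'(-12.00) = -35.00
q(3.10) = 5.51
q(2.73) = 7.42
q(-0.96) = 41.48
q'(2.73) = -5.54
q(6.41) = 0.58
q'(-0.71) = -12.42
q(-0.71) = 38.31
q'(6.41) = 1.82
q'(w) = 2*w - 11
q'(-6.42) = -23.84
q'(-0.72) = -12.44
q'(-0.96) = -12.92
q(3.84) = 2.51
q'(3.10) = -4.80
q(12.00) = 42.00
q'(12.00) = 13.00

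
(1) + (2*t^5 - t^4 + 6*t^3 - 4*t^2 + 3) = 2*t^5 - t^4 + 6*t^3 - 4*t^2 + 4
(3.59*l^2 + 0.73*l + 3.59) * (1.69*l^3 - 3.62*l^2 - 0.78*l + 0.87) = 6.0671*l^5 - 11.7621*l^4 + 0.6243*l^3 - 10.4419*l^2 - 2.1651*l + 3.1233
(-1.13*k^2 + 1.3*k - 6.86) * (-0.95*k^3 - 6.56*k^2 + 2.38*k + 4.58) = 1.0735*k^5 + 6.1778*k^4 - 4.7004*k^3 + 42.9202*k^2 - 10.3728*k - 31.4188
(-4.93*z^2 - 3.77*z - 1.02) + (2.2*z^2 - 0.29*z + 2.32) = -2.73*z^2 - 4.06*z + 1.3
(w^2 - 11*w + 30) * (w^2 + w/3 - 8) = w^4 - 32*w^3/3 + 55*w^2/3 + 98*w - 240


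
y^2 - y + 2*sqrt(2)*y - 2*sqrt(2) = (y - 1)*(y + 2*sqrt(2))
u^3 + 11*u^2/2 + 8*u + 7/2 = (u + 1)^2*(u + 7/2)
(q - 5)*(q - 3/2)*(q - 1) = q^3 - 15*q^2/2 + 14*q - 15/2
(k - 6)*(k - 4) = k^2 - 10*k + 24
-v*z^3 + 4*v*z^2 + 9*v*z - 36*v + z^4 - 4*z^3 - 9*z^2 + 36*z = (-v + z)*(z - 4)*(z - 3)*(z + 3)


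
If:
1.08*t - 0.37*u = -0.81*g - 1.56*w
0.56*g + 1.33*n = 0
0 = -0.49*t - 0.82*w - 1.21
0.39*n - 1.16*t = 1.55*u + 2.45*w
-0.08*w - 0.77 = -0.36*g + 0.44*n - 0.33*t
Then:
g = 4.10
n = -1.73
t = -4.19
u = 1.08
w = 1.03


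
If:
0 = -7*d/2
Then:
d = 0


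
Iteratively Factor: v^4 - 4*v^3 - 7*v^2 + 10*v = (v - 1)*(v^3 - 3*v^2 - 10*v) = (v - 5)*(v - 1)*(v^2 + 2*v) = (v - 5)*(v - 1)*(v + 2)*(v)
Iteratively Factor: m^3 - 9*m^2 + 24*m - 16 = (m - 4)*(m^2 - 5*m + 4) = (m - 4)*(m - 1)*(m - 4)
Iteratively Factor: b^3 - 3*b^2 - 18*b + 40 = (b - 2)*(b^2 - b - 20) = (b - 5)*(b - 2)*(b + 4)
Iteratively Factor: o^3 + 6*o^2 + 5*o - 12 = (o + 4)*(o^2 + 2*o - 3) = (o + 3)*(o + 4)*(o - 1)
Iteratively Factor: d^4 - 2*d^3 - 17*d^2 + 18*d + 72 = (d + 2)*(d^3 - 4*d^2 - 9*d + 36) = (d - 3)*(d + 2)*(d^2 - d - 12) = (d - 3)*(d + 2)*(d + 3)*(d - 4)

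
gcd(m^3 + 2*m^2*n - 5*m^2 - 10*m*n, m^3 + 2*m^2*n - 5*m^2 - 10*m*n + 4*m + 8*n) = m + 2*n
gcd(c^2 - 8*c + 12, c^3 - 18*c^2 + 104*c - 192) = c - 6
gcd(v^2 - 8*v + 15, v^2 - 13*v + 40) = v - 5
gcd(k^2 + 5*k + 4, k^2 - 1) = k + 1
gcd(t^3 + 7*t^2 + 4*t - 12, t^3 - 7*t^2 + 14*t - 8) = t - 1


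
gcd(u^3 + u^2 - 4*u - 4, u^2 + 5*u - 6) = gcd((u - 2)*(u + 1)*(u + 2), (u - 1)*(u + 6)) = 1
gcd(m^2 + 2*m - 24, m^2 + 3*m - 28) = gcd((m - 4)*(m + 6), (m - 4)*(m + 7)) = m - 4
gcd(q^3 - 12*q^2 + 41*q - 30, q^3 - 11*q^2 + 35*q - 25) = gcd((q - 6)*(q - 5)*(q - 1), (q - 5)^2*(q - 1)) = q^2 - 6*q + 5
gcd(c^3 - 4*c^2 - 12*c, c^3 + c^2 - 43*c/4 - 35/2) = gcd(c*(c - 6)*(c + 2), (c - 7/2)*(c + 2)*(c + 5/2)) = c + 2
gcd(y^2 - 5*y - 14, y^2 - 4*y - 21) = y - 7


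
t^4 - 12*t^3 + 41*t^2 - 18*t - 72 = (t - 6)*(t - 4)*(t - 3)*(t + 1)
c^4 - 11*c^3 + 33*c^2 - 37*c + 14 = (c - 7)*(c - 2)*(c - 1)^2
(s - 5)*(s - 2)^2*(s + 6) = s^4 - 3*s^3 - 30*s^2 + 124*s - 120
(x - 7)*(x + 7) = x^2 - 49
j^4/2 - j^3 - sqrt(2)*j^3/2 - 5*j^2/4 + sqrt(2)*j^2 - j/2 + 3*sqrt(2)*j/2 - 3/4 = (j/2 + 1/2)*(j - 3)*(j - sqrt(2)/2)^2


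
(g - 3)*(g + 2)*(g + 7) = g^3 + 6*g^2 - 13*g - 42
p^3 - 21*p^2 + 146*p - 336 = (p - 8)*(p - 7)*(p - 6)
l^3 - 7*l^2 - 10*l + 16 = (l - 8)*(l - 1)*(l + 2)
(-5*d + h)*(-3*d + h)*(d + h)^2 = 15*d^4 + 22*d^3*h - 6*d*h^3 + h^4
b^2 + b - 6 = (b - 2)*(b + 3)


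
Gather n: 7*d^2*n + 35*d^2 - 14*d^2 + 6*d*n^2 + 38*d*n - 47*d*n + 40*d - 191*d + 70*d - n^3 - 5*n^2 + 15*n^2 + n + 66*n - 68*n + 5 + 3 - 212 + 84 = 21*d^2 - 81*d - n^3 + n^2*(6*d + 10) + n*(7*d^2 - 9*d - 1) - 120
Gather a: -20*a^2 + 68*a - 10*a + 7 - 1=-20*a^2 + 58*a + 6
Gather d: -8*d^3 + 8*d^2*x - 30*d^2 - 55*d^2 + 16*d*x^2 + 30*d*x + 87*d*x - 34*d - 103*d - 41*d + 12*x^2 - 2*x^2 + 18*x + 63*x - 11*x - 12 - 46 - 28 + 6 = -8*d^3 + d^2*(8*x - 85) + d*(16*x^2 + 117*x - 178) + 10*x^2 + 70*x - 80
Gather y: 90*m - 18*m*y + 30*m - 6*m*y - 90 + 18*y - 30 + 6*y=120*m + y*(24 - 24*m) - 120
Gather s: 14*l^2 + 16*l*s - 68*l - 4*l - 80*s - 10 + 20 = 14*l^2 - 72*l + s*(16*l - 80) + 10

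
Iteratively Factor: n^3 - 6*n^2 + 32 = (n - 4)*(n^2 - 2*n - 8) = (n - 4)^2*(n + 2)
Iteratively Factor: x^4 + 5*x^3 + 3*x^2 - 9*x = (x - 1)*(x^3 + 6*x^2 + 9*x) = (x - 1)*(x + 3)*(x^2 + 3*x) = x*(x - 1)*(x + 3)*(x + 3)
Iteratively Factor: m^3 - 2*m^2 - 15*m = (m)*(m^2 - 2*m - 15) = m*(m + 3)*(m - 5)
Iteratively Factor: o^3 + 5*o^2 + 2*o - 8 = (o + 4)*(o^2 + o - 2) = (o - 1)*(o + 4)*(o + 2)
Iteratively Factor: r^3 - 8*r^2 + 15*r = (r - 3)*(r^2 - 5*r) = r*(r - 3)*(r - 5)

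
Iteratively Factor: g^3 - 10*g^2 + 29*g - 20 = (g - 4)*(g^2 - 6*g + 5) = (g - 5)*(g - 4)*(g - 1)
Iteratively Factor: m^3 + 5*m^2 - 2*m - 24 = (m + 4)*(m^2 + m - 6) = (m - 2)*(m + 4)*(m + 3)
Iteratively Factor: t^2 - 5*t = (t)*(t - 5)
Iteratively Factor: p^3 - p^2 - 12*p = (p + 3)*(p^2 - 4*p) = (p - 4)*(p + 3)*(p)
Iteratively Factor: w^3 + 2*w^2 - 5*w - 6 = (w + 1)*(w^2 + w - 6) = (w - 2)*(w + 1)*(w + 3)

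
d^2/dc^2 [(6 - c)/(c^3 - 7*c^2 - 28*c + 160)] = 2*(-(c - 6)*(-3*c^2 + 14*c + 28)^2 + (3*c^2 - 14*c + (c - 6)*(3*c - 7) - 28)*(c^3 - 7*c^2 - 28*c + 160))/(c^3 - 7*c^2 - 28*c + 160)^3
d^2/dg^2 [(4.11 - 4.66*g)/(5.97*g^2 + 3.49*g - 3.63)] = (-(4.66*g - 4.11)*(11.94*g + 3.49)*(23.88*g + 6.98) + (166.9212*g - 16.5466)*(5.97*g^2 + 3.49*g - 3.63))/(5.97*g^2 + 3.49*g - 3.63)^3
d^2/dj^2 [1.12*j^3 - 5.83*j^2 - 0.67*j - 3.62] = 6.72*j - 11.66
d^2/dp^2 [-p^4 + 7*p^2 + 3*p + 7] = 14 - 12*p^2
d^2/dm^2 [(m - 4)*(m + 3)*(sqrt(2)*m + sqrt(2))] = 6*sqrt(2)*m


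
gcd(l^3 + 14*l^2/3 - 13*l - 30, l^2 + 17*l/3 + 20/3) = l + 5/3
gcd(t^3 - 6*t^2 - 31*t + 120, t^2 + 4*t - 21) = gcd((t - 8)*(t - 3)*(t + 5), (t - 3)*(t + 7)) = t - 3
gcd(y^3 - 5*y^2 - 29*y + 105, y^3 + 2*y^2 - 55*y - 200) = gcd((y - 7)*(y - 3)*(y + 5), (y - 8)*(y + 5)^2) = y + 5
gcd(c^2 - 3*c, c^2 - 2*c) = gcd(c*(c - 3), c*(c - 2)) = c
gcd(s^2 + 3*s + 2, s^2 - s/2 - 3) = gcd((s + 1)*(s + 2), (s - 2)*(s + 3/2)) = 1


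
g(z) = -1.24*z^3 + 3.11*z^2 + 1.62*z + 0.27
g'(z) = -3.72*z^2 + 6.22*z + 1.62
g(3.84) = -17.86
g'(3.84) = -29.35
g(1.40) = 5.23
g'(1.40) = 3.04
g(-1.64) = 11.45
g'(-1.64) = -18.59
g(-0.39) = 0.18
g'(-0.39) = -1.37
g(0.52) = 1.78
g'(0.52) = 3.85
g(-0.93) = 2.45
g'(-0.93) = -7.38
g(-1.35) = 6.80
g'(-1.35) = -13.56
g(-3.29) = 72.76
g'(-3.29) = -59.11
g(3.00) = -0.36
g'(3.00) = -13.20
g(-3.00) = 56.88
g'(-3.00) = -50.52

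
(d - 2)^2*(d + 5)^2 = d^4 + 6*d^3 - 11*d^2 - 60*d + 100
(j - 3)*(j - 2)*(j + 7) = j^3 + 2*j^2 - 29*j + 42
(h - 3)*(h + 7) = h^2 + 4*h - 21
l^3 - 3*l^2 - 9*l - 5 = (l - 5)*(l + 1)^2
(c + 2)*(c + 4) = c^2 + 6*c + 8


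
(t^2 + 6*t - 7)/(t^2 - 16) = (t^2 + 6*t - 7)/(t^2 - 16)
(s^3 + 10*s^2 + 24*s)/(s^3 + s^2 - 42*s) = (s^2 + 10*s + 24)/(s^2 + s - 42)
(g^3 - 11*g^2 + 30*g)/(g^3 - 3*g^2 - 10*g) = (g - 6)/(g + 2)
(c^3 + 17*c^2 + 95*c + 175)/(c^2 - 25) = (c^2 + 12*c + 35)/(c - 5)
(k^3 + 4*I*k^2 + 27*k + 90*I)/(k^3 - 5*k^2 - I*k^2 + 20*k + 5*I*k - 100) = (k^2 + 9*I*k - 18)/(k^2 + k*(-5 + 4*I) - 20*I)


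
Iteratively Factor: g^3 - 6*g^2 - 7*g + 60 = (g + 3)*(g^2 - 9*g + 20) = (g - 4)*(g + 3)*(g - 5)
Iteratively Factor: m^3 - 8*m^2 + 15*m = (m - 3)*(m^2 - 5*m) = m*(m - 3)*(m - 5)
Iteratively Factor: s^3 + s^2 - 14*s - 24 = (s + 3)*(s^2 - 2*s - 8) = (s + 2)*(s + 3)*(s - 4)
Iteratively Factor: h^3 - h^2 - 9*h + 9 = (h + 3)*(h^2 - 4*h + 3) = (h - 3)*(h + 3)*(h - 1)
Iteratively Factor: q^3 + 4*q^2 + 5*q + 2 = (q + 2)*(q^2 + 2*q + 1) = (q + 1)*(q + 2)*(q + 1)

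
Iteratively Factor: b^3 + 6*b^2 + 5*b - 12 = (b - 1)*(b^2 + 7*b + 12) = (b - 1)*(b + 3)*(b + 4)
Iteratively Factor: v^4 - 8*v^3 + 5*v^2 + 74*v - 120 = (v - 4)*(v^3 - 4*v^2 - 11*v + 30) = (v - 4)*(v - 2)*(v^2 - 2*v - 15) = (v - 5)*(v - 4)*(v - 2)*(v + 3)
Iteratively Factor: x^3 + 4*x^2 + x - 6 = (x + 2)*(x^2 + 2*x - 3) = (x - 1)*(x + 2)*(x + 3)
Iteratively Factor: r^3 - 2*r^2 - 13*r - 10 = (r + 1)*(r^2 - 3*r - 10) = (r - 5)*(r + 1)*(r + 2)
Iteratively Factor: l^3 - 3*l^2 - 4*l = (l + 1)*(l^2 - 4*l) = l*(l + 1)*(l - 4)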